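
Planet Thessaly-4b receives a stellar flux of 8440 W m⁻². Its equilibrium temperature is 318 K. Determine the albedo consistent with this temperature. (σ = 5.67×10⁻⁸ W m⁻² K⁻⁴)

A ≈ 0.73

From T_eq⁴ = S(1−A)/(4σ): 1−A = 4σT_eq⁴/S.
1−A = 4 × 5.67×10⁻⁸ × (318)⁴ / 8440 = 0.275.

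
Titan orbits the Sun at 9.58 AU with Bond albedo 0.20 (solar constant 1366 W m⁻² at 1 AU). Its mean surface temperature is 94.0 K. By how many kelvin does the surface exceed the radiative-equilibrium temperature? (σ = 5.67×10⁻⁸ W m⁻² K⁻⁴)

S = 1366/9.58² = 14.88 W m⁻².
T_eq = [S(1−A)/(4σ)]^(1/4) = [14.88×0.80/(4×5.67×10⁻⁸)]^(1/4) = 85.1 K.
ΔT = T_surf − T_eq = 94 − 85.1.

ΔT ≈ 8.9 K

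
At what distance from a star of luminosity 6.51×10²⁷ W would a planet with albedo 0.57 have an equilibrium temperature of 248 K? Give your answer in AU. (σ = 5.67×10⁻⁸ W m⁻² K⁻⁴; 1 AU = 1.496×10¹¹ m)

From T_eq⁴ = L(1−A)/(16πσd²): d = √[L(1−A)/(16πσT_eq⁴)].
d = √[6.51×10²⁷ × 0.43 / (16π × 5.67×10⁻⁸ × (248)⁴)] = 5.10×10¹¹ m = 3.41 AU.

d ≈ 3.41 AU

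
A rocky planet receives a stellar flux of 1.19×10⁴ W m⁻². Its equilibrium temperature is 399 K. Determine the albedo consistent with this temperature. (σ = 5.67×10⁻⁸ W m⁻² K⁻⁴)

From T_eq⁴ = S(1−A)/(4σ): 1−A = 4σT_eq⁴/S.
1−A = 4 × 5.67×10⁻⁸ × (399)⁴ / 1.19×10⁴ = 0.483.

A ≈ 0.52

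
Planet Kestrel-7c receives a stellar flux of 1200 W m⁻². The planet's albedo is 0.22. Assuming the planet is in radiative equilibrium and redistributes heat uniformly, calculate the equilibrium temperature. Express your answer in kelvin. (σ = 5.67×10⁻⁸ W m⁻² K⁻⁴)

T_eq ≈ 253 K

Energy balance: absorbed = emitted ⇒ πR²·S(1−A) = 4πR²·σT_eq⁴, so T_eq⁴ = S(1−A)/(4σ).
T_eq = [1200 × 0.78 / (4 × 5.67×10⁻⁸)]^(1/4) = (4.13×10⁹)^(1/4) = 253 K.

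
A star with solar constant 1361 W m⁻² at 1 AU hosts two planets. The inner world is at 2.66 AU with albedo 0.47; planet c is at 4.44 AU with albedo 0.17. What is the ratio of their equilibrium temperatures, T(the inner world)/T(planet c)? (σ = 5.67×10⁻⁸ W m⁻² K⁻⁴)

T_eq = [S₀(1−A)/(4σd²)]^(1/4), so T ∝ (1−A)^(1/4) / √d.
T₁ = [1361×0.53/(4×5.67×10⁻⁸×2.66²)]^(1/4) = 145.61 K.
T₂ = [1361×0.83/(4×5.67×10⁻⁸×4.44²)]^(1/4) = 126.08 K.

T₁/T₂ ≈ 1.155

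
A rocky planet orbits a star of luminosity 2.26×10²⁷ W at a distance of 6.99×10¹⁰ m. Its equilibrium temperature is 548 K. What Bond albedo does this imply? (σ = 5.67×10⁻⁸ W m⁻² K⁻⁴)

Flux: S = L/(4πd²) = 2.26×10²⁷/(4π×(6.99×10¹⁰)²) = 3.68×10⁴ W m⁻².
From T_eq⁴ = S(1−A)/(4σ): 1−A = 4σT_eq⁴/S.
1−A = 4 × 5.67×10⁻⁸ × (548)⁴ / 3.68×10⁴ = 0.556.

A ≈ 0.44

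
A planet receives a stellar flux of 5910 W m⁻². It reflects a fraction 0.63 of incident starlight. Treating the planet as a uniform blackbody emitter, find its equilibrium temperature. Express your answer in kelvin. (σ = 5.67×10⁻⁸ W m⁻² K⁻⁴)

Energy balance: absorbed = emitted ⇒ πR²·S(1−A) = 4πR²·σT_eq⁴, so T_eq⁴ = S(1−A)/(4σ).
T_eq = [5910 × 0.37 / (4 × 5.67×10⁻⁸)]^(1/4) = (9.64×10⁹)^(1/4) = 313 K.

T_eq ≈ 313 K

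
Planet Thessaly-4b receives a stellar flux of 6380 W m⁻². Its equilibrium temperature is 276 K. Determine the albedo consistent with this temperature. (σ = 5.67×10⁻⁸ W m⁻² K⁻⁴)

From T_eq⁴ = S(1−A)/(4σ): 1−A = 4σT_eq⁴/S.
1−A = 4 × 5.67×10⁻⁸ × (276)⁴ / 6380 = 0.206.

A ≈ 0.79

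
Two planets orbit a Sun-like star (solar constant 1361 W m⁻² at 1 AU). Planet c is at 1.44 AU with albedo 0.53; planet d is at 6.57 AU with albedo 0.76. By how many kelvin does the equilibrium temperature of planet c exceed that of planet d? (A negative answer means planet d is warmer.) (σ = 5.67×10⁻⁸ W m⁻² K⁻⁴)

T_eq = [S₀(1−A)/(4σd²)]^(1/4), so T ∝ (1−A)^(1/4) / √d.
T₁ = [1361×0.47/(4×5.67×10⁻⁸×1.44²)]^(1/4) = 192.04 K.
T₂ = [1361×0.24/(4×5.67×10⁻⁸×6.57²)]^(1/4) = 76.00 K.

ΔT ≈ 116.0 K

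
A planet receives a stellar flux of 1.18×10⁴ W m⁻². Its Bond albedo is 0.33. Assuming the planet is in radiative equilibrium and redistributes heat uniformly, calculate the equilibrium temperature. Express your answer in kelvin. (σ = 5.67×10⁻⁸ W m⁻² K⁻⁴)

Energy balance: absorbed = emitted ⇒ πR²·S(1−A) = 4πR²·σT_eq⁴, so T_eq⁴ = S(1−A)/(4σ).
T_eq = [1.18×10⁴ × 0.67 / (4 × 5.67×10⁻⁸)]^(1/4) = (3.49×10¹⁰)^(1/4) = 432 K.

T_eq ≈ 432 K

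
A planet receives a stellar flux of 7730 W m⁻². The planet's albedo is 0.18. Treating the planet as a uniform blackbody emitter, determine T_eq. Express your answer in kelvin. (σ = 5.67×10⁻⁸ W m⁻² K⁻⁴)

Energy balance: absorbed = emitted ⇒ πR²·S(1−A) = 4πR²·σT_eq⁴, so T_eq⁴ = S(1−A)/(4σ).
T_eq = [7730 × 0.82 / (4 × 5.67×10⁻⁸)]^(1/4) = (2.79×10¹⁰)^(1/4) = 409 K.

T_eq ≈ 409 K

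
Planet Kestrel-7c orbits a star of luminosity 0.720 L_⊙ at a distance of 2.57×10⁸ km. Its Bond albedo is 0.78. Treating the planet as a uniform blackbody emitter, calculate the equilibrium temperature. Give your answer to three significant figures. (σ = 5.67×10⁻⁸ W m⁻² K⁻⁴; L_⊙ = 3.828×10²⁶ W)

d = 2.57×10⁸ km = 2.57×10¹¹ m.
L = 0.720 × 3.828×10²⁶ = 2.76×10²⁶ W.
Flux: S = L/(4πd²) = 2.76×10²⁶/(4π×(2.57×10¹¹)²) = 332 W m⁻².
Energy balance: absorbed = emitted ⇒ πR²·S(1−A) = 4πR²·σT_eq⁴, so T_eq⁴ = S(1−A)/(4σ).
T_eq = [332 × 0.22 / (4 × 5.67×10⁻⁸)]^(1/4) = (3.22×10⁸)^(1/4) = 134 K.

T_eq ≈ 134 K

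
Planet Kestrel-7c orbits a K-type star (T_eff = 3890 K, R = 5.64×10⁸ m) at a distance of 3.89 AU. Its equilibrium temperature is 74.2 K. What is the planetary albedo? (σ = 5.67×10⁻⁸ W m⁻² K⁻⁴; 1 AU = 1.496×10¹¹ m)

A ≈ 0.44

d = 3.89 AU = 5.82×10¹¹ m.
L = 4πR_⋆²σT_⋆⁴ = 4π(5.64×10⁸)² × 5.67×10⁻⁸ × (3890)⁴ = 5.19×10²⁵ W.
S = L/(4πd²) = 12.2 W m⁻².
From T_eq⁴ = S(1−A)/(4σ): 1−A = 4σT_eq⁴/S.
1−A = 4 × 5.67×10⁻⁸ × (74.2)⁴ / 12.2 = 0.564.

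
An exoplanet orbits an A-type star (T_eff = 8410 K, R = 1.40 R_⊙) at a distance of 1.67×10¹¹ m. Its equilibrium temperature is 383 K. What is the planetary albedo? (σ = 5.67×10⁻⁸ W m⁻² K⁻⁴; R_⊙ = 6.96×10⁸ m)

R_⋆ = 1.40 × 6.96×10⁸ = 9.74×10⁸ m.
L = 4πR_⋆²σT_⋆⁴ = 4π(9.74×10⁸)² × 5.67×10⁻⁸ × (8410)⁴ = 3.38×10²⁷ W.
S = L/(4πd²) = 9660 W m⁻².
From T_eq⁴ = S(1−A)/(4σ): 1−A = 4σT_eq⁴/S.
1−A = 4 × 5.67×10⁻⁸ × (383)⁴ / 9660 = 0.505.

A ≈ 0.49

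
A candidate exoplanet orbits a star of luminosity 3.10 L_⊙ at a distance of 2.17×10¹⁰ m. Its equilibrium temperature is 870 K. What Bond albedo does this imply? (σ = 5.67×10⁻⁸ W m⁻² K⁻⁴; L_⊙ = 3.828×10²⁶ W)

L = 3.10 × 3.828×10²⁶ = 1.19×10²⁷ W.
Flux: S = L/(4πd²) = 1.19×10²⁷/(4π×(2.17×10¹⁰)²) = 2.01×10⁵ W m⁻².
From T_eq⁴ = S(1−A)/(4σ): 1−A = 4σT_eq⁴/S.
1−A = 4 × 5.67×10⁻⁸ × (870)⁴ / 2.01×10⁵ = 0.648.

A ≈ 0.35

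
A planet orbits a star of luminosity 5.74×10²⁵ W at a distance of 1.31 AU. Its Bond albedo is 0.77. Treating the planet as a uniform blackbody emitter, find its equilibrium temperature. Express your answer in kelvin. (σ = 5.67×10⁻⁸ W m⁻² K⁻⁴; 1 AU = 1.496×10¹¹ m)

T_eq ≈ 105 K

d = 1.31 AU = 1.96×10¹¹ m.
Flux: S = L/(4πd²) = 5.74×10²⁵/(4π×(1.96×10¹¹)²) = 119 W m⁻².
Energy balance: absorbed = emitted ⇒ πR²·S(1−A) = 4πR²·σT_eq⁴, so T_eq⁴ = S(1−A)/(4σ).
T_eq = [119 × 0.23 / (4 × 5.67×10⁻⁸)]^(1/4) = (1.21×10⁸)^(1/4) = 105 K.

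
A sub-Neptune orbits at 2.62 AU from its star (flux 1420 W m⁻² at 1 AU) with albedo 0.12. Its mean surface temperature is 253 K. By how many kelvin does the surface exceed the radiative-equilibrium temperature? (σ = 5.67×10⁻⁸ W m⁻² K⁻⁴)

S = 1420/2.62² = 206.9 W m⁻².
T_eq = [S(1−A)/(4σ)]^(1/4) = [206.9×0.88/(4×5.67×10⁻⁸)]^(1/4) = 168.3 K.
ΔT = T_surf − T_eq = 253 − 168.3.

ΔT ≈ 84.7 K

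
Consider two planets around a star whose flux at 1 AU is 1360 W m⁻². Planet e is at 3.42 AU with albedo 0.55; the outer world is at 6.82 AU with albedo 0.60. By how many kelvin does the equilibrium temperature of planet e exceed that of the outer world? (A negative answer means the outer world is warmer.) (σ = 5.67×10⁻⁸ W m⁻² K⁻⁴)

T_eq = [S₀(1−A)/(4σd²)]^(1/4), so T ∝ (1−A)^(1/4) / √d.
T₁ = [1360×0.45/(4×5.67×10⁻⁸×3.42²)]^(1/4) = 123.24 K.
T₂ = [1360×0.40/(4×5.67×10⁻⁸×6.82²)]^(1/4) = 84.74 K.

ΔT ≈ 38.5 K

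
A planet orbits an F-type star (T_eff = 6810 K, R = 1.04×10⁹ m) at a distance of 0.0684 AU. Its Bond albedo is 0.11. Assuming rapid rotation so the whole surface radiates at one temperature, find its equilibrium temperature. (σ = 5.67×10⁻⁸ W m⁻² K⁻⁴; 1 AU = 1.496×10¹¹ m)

d = 0.0684 AU = 1.02×10¹⁰ m.
L = 4πR_⋆²σT_⋆⁴ = 4π(1.04×10⁹)² × 5.67×10⁻⁸ × (6810)⁴ = 1.66×10²⁷ W.
S = L/(4πd²) = 1.26×10⁶ W m⁻².
Energy balance: absorbed = emitted ⇒ πR²·S(1−A) = 4πR²·σT_eq⁴, so T_eq⁴ = S(1−A)/(4σ).
T_eq = [1.26×10⁶ × 0.89 / (4 × 5.67×10⁻⁸)]^(1/4) = (4.94×10¹²)^(1/4) = 1490 K.

T_eq ≈ 1490 K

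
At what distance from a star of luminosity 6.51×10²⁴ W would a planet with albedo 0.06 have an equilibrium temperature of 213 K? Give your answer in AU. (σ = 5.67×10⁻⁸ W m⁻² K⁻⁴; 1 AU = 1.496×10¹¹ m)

d ≈ 0.216 AU

From T_eq⁴ = L(1−A)/(16πσd²): d = √[L(1−A)/(16πσT_eq⁴)].
d = √[6.51×10²⁴ × 0.94 / (16π × 5.67×10⁻⁸ × (213)⁴)] = 3.23×10¹⁰ m = 0.216 AU.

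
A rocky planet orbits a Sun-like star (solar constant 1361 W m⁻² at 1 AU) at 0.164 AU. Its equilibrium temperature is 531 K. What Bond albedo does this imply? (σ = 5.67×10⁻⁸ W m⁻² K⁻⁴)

A ≈ 0.64

Flux at 0.164 AU: S = 1361/0.164² = 5.06×10⁴ W m⁻².
From T_eq⁴ = S(1−A)/(4σ): 1−A = 4σT_eq⁴/S.
1−A = 4 × 5.67×10⁻⁸ × (531)⁴ / 5.06×10⁴ = 0.356.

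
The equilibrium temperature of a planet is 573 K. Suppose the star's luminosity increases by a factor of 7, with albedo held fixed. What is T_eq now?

T_eq ≈ 932 K

T_eq ∝ L^(1/4) · d^(−1/2).
T′ = 573 × 7^(1/4) = 932 K.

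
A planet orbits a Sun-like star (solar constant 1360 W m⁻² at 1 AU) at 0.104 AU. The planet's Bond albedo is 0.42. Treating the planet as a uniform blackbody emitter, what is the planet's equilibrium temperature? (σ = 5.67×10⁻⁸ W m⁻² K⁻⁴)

T_eq ≈ 753 K

Flux at 0.104 AU: S = 1360/0.104² = 1.26×10⁵ W m⁻².
Energy balance: absorbed = emitted ⇒ πR²·S(1−A) = 4πR²·σT_eq⁴, so T_eq⁴ = S(1−A)/(4σ).
T_eq = [1.26×10⁵ × 0.58 / (4 × 5.67×10⁻⁸)]^(1/4) = (3.22×10¹¹)^(1/4) = 753 K.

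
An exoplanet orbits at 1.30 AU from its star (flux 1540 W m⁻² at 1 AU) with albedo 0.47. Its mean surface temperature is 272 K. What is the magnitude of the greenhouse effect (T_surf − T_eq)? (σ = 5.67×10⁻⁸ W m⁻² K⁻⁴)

ΔT ≈ 57.2 K

S = 1540/1.30² = 911.2 W m⁻².
T_eq = [S(1−A)/(4σ)]^(1/4) = [911.2×0.53/(4×5.67×10⁻⁸)]^(1/4) = 214.8 K.
ΔT = T_surf − T_eq = 272 − 214.8.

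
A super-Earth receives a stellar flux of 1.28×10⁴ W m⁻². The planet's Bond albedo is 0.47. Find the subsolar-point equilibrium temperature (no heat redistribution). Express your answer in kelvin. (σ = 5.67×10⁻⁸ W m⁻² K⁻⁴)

T_ss ≈ 588 K

At the subsolar point the surface absorbs S(1−A) and emits σT⁴ per unit area — no factor of 4, since only the local patch is in balance.
T = [1.28×10⁴ × 0.53 / 5.67×10⁻⁸]^(1/4) = (1.20×10¹¹)^(1/4) = 588 K.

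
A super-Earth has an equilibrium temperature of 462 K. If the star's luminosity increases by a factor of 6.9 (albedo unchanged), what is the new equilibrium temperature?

T_eq ∝ L^(1/4) · d^(−1/2).
T′ = 462 × 6.9^(1/4) = 749 K.

T_eq ≈ 749 K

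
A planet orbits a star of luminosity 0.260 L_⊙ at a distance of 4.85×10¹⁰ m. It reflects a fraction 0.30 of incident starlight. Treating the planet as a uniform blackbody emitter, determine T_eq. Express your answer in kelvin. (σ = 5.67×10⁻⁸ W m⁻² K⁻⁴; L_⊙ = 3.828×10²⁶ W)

T_eq ≈ 319 K

L = 0.260 × 3.828×10²⁶ = 9.95×10²⁵ W.
Flux: S = L/(4πd²) = 9.95×10²⁵/(4π×(4.85×10¹⁰)²) = 3370 W m⁻².
Energy balance: absorbed = emitted ⇒ πR²·S(1−A) = 4πR²·σT_eq⁴, so T_eq⁴ = S(1−A)/(4σ).
T_eq = [3370 × 0.70 / (4 × 5.67×10⁻⁸)]^(1/4) = (1.04×10¹⁰)^(1/4) = 319 K.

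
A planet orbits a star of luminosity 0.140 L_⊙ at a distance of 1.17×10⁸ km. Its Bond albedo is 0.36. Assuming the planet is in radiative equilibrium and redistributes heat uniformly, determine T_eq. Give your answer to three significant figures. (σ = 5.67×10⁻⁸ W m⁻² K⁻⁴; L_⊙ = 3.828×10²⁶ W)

T_eq ≈ 172 K

d = 1.17×10⁸ km = 1.17×10¹¹ m.
L = 0.140 × 3.828×10²⁶ = 5.36×10²⁵ W.
Flux: S = L/(4πd²) = 5.36×10²⁵/(4π×(1.17×10¹¹)²) = 312 W m⁻².
Energy balance: absorbed = emitted ⇒ πR²·S(1−A) = 4πR²·σT_eq⁴, so T_eq⁴ = S(1−A)/(4σ).
T_eq = [312 × 0.64 / (4 × 5.67×10⁻⁸)]^(1/4) = (8.79×10⁸)^(1/4) = 172 K.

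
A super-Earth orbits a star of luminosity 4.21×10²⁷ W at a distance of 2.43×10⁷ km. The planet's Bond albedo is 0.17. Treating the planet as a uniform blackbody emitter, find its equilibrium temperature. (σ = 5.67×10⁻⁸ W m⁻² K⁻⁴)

T_eq ≈ 1200 K

d = 2.43×10⁷ km = 2.43×10¹⁰ m.
Flux: S = L/(4πd²) = 4.21×10²⁷/(4π×(2.43×10¹⁰)²) = 5.67×10⁵ W m⁻².
Energy balance: absorbed = emitted ⇒ πR²·S(1−A) = 4πR²·σT_eq⁴, so T_eq⁴ = S(1−A)/(4σ).
T_eq = [5.67×10⁵ × 0.83 / (4 × 5.67×10⁻⁸)]^(1/4) = (2.08×10¹²)^(1/4) = 1200 K.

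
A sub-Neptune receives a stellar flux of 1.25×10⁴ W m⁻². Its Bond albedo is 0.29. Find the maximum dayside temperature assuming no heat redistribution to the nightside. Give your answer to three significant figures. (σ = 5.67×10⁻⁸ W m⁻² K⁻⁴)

With no redistribution each surface element balances locally: S(1−A) = σT⁴.
T = [1.25×10⁴ × 0.71 / 5.67×10⁻⁸]^(1/4) = (1.57×10¹¹)^(1/4) = 629 K.

T_ss ≈ 629 K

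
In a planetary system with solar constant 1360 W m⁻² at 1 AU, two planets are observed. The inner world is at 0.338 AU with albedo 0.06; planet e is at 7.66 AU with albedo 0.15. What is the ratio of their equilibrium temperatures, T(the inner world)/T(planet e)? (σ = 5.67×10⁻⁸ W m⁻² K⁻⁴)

T_eq = [S₀(1−A)/(4σd²)]^(1/4), so T ∝ (1−A)^(1/4) / √d.
T₁ = [1360×0.94/(4×5.67×10⁻⁸×0.338²)]^(1/4) = 471.30 K.
T₂ = [1360×0.85/(4×5.67×10⁻⁸×7.66²)]^(1/4) = 96.54 K.

T₁/T₂ ≈ 4.882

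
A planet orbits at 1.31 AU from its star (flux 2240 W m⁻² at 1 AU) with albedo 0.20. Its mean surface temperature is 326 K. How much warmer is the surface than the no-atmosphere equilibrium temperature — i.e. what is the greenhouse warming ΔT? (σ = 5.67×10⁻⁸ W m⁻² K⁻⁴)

S = 2240/1.31² = 1305 W m⁻².
T_eq = [S(1−A)/(4σ)]^(1/4) = [1305×0.80/(4×5.67×10⁻⁸)]^(1/4) = 260.5 K.
ΔT = T_surf − T_eq = 326 − 260.5.

ΔT ≈ 65.5 K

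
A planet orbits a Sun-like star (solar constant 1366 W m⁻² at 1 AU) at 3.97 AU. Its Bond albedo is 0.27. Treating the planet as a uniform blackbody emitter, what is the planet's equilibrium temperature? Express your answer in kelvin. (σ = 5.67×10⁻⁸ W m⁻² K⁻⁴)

T_eq ≈ 129 K

Flux at 3.97 AU: S = 1366/3.97² = 86.7 W m⁻².
Energy balance: absorbed = emitted ⇒ πR²·S(1−A) = 4πR²·σT_eq⁴, so T_eq⁴ = S(1−A)/(4σ).
T_eq = [86.7 × 0.73 / (4 × 5.67×10⁻⁸)]^(1/4) = (2.79×10⁸)^(1/4) = 129 K.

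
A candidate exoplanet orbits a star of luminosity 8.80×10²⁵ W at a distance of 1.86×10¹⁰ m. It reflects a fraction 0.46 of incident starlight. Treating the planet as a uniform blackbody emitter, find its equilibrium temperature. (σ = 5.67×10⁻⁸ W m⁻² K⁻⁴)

Flux: S = L/(4πd²) = 8.80×10²⁵/(4π×(1.86×10¹⁰)²) = 2.02×10⁴ W m⁻².
Energy balance: absorbed = emitted ⇒ πR²·S(1−A) = 4πR²·σT_eq⁴, so T_eq⁴ = S(1−A)/(4σ).
T_eq = [2.02×10⁴ × 0.54 / (4 × 5.67×10⁻⁸)]^(1/4) = (4.82×10¹⁰)^(1/4) = 469 K.

T_eq ≈ 469 K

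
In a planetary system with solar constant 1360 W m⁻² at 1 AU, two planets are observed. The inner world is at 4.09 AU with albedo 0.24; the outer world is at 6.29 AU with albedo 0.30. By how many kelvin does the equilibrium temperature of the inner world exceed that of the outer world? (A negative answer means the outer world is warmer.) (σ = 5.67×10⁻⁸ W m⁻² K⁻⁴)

ΔT ≈ 27.0 K

T_eq = [S₀(1−A)/(4σd²)]^(1/4), so T ∝ (1−A)^(1/4) / √d.
T₁ = [1360×0.76/(4×5.67×10⁻⁸×4.09²)]^(1/4) = 128.47 K.
T₂ = [1360×0.70/(4×5.67×10⁻⁸×6.29²)]^(1/4) = 101.49 K.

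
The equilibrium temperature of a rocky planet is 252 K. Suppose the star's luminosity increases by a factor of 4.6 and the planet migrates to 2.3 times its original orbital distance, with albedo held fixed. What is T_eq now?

T_eq ∝ L^(1/4) · d^(−1/2).
T′ = 252 × 4.6^(1/4) / 2.3^(1/2) = 243 K.

T_eq ≈ 243 K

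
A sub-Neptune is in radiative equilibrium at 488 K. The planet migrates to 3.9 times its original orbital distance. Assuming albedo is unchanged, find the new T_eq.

T_eq ≈ 247 K

T_eq ∝ L^(1/4) · d^(−1/2).
T′ = 488 / 3.9^(1/2) = 247 K.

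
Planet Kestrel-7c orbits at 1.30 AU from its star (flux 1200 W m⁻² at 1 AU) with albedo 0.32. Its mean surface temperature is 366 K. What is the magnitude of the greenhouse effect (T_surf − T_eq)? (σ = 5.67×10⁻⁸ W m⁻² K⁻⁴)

S = 1200/1.30² = 710.1 W m⁻².
T_eq = [S(1−A)/(4σ)]^(1/4) = [710.1×0.68/(4×5.67×10⁻⁸)]^(1/4) = 214.8 K.
ΔT = T_surf − T_eq = 366 − 214.8.

ΔT ≈ 151.2 K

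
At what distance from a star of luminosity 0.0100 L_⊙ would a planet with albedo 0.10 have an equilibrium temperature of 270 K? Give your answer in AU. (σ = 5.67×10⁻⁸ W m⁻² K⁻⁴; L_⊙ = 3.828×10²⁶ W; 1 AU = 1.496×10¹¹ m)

L = 0.0100 × 3.828×10²⁶ = 3.83×10²⁴ W.
From T_eq⁴ = L(1−A)/(16πσd²): d = √[L(1−A)/(16πσT_eq⁴)].
d = √[3.83×10²⁴ × 0.90 / (16π × 5.67×10⁻⁸ × (270)⁴)] = 1.51×10¹⁰ m = 0.101 AU.

d ≈ 0.101 AU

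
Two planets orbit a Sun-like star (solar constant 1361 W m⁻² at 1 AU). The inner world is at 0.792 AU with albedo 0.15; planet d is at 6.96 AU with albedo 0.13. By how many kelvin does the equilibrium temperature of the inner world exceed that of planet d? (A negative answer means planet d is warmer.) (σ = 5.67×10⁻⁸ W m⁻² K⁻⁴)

T_eq = [S₀(1−A)/(4σd²)]^(1/4), so T ∝ (1−A)^(1/4) / √d.
T₁ = [1361×0.85/(4×5.67×10⁻⁸×0.792²)]^(1/4) = 300.29 K.
T₂ = [1361×0.87/(4×5.67×10⁻⁸×6.96²)]^(1/4) = 101.89 K.

ΔT ≈ 198.4 K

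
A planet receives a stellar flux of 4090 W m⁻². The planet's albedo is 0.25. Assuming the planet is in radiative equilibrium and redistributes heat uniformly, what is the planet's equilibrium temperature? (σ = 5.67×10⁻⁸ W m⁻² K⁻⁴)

Energy balance: absorbed = emitted ⇒ πR²·S(1−A) = 4πR²·σT_eq⁴, so T_eq⁴ = S(1−A)/(4σ).
T_eq = [4090 × 0.75 / (4 × 5.67×10⁻⁸)]^(1/4) = (1.35×10¹⁰)^(1/4) = 341 K.

T_eq ≈ 341 K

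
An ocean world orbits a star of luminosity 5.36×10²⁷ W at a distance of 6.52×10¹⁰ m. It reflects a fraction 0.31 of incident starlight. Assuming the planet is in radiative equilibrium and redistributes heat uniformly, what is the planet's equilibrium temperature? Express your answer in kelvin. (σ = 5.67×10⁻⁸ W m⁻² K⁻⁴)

Flux: S = L/(4πd²) = 5.36×10²⁷/(4π×(6.52×10¹⁰)²) = 1.00×10⁵ W m⁻².
Energy balance: absorbed = emitted ⇒ πR²·S(1−A) = 4πR²·σT_eq⁴, so T_eq⁴ = S(1−A)/(4σ).
T_eq = [1.00×10⁵ × 0.69 / (4 × 5.67×10⁻⁸)]^(1/4) = (3.05×10¹¹)^(1/4) = 743 K.

T_eq ≈ 743 K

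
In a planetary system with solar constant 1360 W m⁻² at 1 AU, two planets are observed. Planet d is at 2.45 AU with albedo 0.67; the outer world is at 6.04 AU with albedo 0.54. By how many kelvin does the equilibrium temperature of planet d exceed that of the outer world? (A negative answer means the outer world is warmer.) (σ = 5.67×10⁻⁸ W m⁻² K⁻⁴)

ΔT ≈ 41.5 K

T_eq = [S₀(1−A)/(4σd²)]^(1/4), so T ∝ (1−A)^(1/4) / √d.
T₁ = [1360×0.33/(4×5.67×10⁻⁸×2.45²)]^(1/4) = 134.75 K.
T₂ = [1360×0.46/(4×5.67×10⁻⁸×6.04²)]^(1/4) = 93.25 K.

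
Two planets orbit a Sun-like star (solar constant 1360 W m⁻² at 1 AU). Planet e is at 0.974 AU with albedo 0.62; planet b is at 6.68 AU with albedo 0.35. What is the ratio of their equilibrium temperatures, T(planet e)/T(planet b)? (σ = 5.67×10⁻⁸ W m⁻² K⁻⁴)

T₁/T₂ ≈ 2.290

T_eq = [S₀(1−A)/(4σd²)]^(1/4), so T ∝ (1−A)^(1/4) / √d.
T₁ = [1360×0.38/(4×5.67×10⁻⁸×0.974²)]^(1/4) = 221.38 K.
T₂ = [1360×0.65/(4×5.67×10⁻⁸×6.68²)]^(1/4) = 96.67 K.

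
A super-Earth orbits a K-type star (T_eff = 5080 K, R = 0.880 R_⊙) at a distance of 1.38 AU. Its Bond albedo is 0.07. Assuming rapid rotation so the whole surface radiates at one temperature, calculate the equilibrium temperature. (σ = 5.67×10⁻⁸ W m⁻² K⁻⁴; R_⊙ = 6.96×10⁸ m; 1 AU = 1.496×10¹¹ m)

R_⋆ = 0.880 × 6.96×10⁸ = 6.12×10⁸ m.
d = 1.38 AU = 2.06×10¹¹ m.
L = 4πR_⋆²σT_⋆⁴ = 4π(6.12×10⁸)² × 5.67×10⁻⁸ × (5080)⁴ = 1.78×10²⁶ W.
S = L/(4πd²) = 332 W m⁻².
Energy balance: absorbed = emitted ⇒ πR²·S(1−A) = 4πR²·σT_eq⁴, so T_eq⁴ = S(1−A)/(4σ).
T_eq = [332 × 0.93 / (4 × 5.67×10⁻⁸)]^(1/4) = (1.36×10⁹)^(1/4) = 192 K.

T_eq ≈ 192 K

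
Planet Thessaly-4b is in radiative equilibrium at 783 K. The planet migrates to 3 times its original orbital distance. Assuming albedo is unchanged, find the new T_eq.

T_eq ∝ L^(1/4) · d^(−1/2).
T′ = 783 / 3^(1/2) = 452 K.

T_eq ≈ 452 K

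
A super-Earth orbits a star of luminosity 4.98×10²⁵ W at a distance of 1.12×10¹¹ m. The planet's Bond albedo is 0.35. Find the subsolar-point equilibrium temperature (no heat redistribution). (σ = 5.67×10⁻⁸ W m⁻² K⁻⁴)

T_ss ≈ 245 K

Flux: S = L/(4πd²) = 4.98×10²⁵/(4π×(1.12×10¹¹)²) = 316 W m⁻².
At the subsolar point the surface absorbs S(1−A) and emits σT⁴ per unit area — no factor of 4, since only the local patch is in balance.
T = [316 × 0.65 / 5.67×10⁻⁸]^(1/4) = (3.62×10⁹)^(1/4) = 245 K.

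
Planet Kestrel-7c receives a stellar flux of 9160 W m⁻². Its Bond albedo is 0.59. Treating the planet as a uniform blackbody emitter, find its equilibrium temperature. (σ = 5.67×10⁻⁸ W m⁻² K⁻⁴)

T_eq ≈ 359 K

Energy balance: absorbed = emitted ⇒ πR²·S(1−A) = 4πR²·σT_eq⁴, so T_eq⁴ = S(1−A)/(4σ).
T_eq = [9160 × 0.41 / (4 × 5.67×10⁻⁸)]^(1/4) = (1.66×10¹⁰)^(1/4) = 359 K.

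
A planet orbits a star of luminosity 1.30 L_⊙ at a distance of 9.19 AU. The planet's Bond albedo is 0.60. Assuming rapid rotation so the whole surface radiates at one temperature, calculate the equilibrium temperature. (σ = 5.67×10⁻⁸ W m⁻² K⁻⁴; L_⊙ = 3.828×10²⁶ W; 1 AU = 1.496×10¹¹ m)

d = 9.19 AU = 1.37×10¹² m.
L = 1.30 × 3.828×10²⁶ = 4.98×10²⁶ W.
Flux: S = L/(4πd²) = 4.98×10²⁶/(4π×(1.37×10¹²)²) = 21.0 W m⁻².
Energy balance: absorbed = emitted ⇒ πR²·S(1−A) = 4πR²·σT_eq⁴, so T_eq⁴ = S(1−A)/(4σ).
T_eq = [21.0 × 0.40 / (4 × 5.67×10⁻⁸)]^(1/4) = (3.70×10⁷)^(1/4) = 78.0 K.

T_eq ≈ 78.0 K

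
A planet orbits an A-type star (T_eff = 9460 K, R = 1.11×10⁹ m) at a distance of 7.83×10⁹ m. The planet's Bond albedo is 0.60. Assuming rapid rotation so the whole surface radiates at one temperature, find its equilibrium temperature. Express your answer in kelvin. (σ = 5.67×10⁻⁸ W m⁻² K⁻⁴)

L = 4πR_⋆²σT_⋆⁴ = 4π(1.11×10⁹)² × 5.67×10⁻⁸ × (9460)⁴ = 7.03×10²⁷ W.
S = L/(4πd²) = 9.13×10⁶ W m⁻².
Energy balance: absorbed = emitted ⇒ πR²·S(1−A) = 4πR²·σT_eq⁴, so T_eq⁴ = S(1−A)/(4σ).
T_eq = [9.13×10⁶ × 0.40 / (4 × 5.67×10⁻⁸)]^(1/4) = (1.61×10¹³)^(1/4) = 2000 K.

T_eq ≈ 2000 K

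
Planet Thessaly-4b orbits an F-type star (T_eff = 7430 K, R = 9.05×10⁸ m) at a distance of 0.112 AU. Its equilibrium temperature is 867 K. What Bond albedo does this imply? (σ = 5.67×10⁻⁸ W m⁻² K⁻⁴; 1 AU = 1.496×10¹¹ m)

A ≈ 0.75

d = 0.112 AU = 1.68×10¹⁰ m.
L = 4πR_⋆²σT_⋆⁴ = 4π(9.05×10⁸)² × 5.67×10⁻⁸ × (7430)⁴ = 1.78×10²⁷ W.
S = L/(4πd²) = 5.04×10⁵ W m⁻².
From T_eq⁴ = S(1−A)/(4σ): 1−A = 4σT_eq⁴/S.
1−A = 4 × 5.67×10⁻⁸ × (867)⁴ / 5.04×10⁵ = 0.254.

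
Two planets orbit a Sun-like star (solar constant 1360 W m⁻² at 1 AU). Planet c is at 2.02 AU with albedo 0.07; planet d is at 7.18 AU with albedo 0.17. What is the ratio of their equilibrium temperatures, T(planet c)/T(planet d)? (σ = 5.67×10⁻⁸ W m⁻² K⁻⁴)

T_eq = [S₀(1−A)/(4σd²)]^(1/4), so T ∝ (1−A)^(1/4) / √d.
T₁ = [1360×0.93/(4×5.67×10⁻⁸×2.02²)]^(1/4) = 192.27 K.
T₂ = [1360×0.83/(4×5.67×10⁻⁸×7.18²)]^(1/4) = 99.12 K.

T₁/T₂ ≈ 1.940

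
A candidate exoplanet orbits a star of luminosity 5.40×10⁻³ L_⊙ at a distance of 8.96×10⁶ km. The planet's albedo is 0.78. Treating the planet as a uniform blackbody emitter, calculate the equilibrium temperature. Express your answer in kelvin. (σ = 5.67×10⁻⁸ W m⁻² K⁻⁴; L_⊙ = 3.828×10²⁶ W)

d = 8.96×10⁶ km = 8.96×10⁹ m.
L = 5.40×10⁻³ × 3.828×10²⁶ = 2.07×10²⁴ W.
Flux: S = L/(4πd²) = 2.07×10²⁴/(4π×(8.96×10⁹)²) = 2050 W m⁻².
Energy balance: absorbed = emitted ⇒ πR²·S(1−A) = 4πR²·σT_eq⁴, so T_eq⁴ = S(1−A)/(4σ).
T_eq = [2050 × 0.22 / (4 × 5.67×10⁻⁸)]^(1/4) = (1.99×10⁹)^(1/4) = 211 K.

T_eq ≈ 211 K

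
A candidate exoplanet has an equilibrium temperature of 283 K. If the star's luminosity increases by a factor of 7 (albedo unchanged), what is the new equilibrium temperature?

T_eq ∝ L^(1/4) · d^(−1/2).
T′ = 283 × 7^(1/4) = 460 K.

T_eq ≈ 460 K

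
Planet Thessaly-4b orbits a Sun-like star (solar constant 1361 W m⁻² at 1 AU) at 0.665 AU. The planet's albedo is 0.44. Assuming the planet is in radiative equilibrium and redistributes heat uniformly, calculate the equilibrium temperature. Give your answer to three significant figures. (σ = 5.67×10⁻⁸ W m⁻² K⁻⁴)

Flux at 0.665 AU: S = 1361/0.665² = 3080 W m⁻².
Energy balance: absorbed = emitted ⇒ πR²·S(1−A) = 4πR²·σT_eq⁴, so T_eq⁴ = S(1−A)/(4σ).
T_eq = [3080 × 0.56 / (4 × 5.67×10⁻⁸)]^(1/4) = (7.60×10⁹)^(1/4) = 295 K.

T_eq ≈ 295 K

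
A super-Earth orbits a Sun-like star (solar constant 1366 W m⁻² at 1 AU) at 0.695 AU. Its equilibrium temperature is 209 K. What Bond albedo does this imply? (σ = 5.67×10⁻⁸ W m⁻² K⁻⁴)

Flux at 0.695 AU: S = 1366/0.695² = 2830 W m⁻².
From T_eq⁴ = S(1−A)/(4σ): 1−A = 4σT_eq⁴/S.
1−A = 4 × 5.67×10⁻⁸ × (209)⁴ / 2830 = 0.153.

A ≈ 0.85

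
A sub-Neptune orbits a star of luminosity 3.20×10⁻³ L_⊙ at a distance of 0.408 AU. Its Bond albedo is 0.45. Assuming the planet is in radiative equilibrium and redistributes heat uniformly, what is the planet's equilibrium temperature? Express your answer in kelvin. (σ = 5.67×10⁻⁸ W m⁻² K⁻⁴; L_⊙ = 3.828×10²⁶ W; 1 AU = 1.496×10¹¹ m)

d = 0.408 AU = 6.10×10¹⁰ m.
L = 3.20×10⁻³ × 3.828×10²⁶ = 1.22×10²⁴ W.
Flux: S = L/(4πd²) = 1.22×10²⁴/(4π×(6.10×10¹⁰)²) = 26.2 W m⁻².
Energy balance: absorbed = emitted ⇒ πR²·S(1−A) = 4πR²·σT_eq⁴, so T_eq⁴ = S(1−A)/(4σ).
T_eq = [26.2 × 0.55 / (4 × 5.67×10⁻⁸)]^(1/4) = (6.35×10⁷)^(1/4) = 89.3 K.

T_eq ≈ 89.3 K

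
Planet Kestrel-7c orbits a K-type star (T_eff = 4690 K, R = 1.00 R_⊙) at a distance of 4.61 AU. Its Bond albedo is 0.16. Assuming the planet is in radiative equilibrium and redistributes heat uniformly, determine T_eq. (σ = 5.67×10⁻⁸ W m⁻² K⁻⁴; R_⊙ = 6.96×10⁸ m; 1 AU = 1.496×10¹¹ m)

T_eq ≈ 101 K

R_⋆ = 1.00 × 6.96×10⁸ = 6.96×10⁸ m.
d = 4.61 AU = 6.90×10¹¹ m.
L = 4πR_⋆²σT_⋆⁴ = 4π(6.96×10⁸)² × 5.67×10⁻⁸ × (4690)⁴ = 1.67×10²⁶ W.
S = L/(4πd²) = 27.9 W m⁻².
Energy balance: absorbed = emitted ⇒ πR²·S(1−A) = 4πR²·σT_eq⁴, so T_eq⁴ = S(1−A)/(4σ).
T_eq = [27.9 × 0.84 / (4 × 5.67×10⁻⁸)]^(1/4) = (1.03×10⁸)^(1/4) = 101 K.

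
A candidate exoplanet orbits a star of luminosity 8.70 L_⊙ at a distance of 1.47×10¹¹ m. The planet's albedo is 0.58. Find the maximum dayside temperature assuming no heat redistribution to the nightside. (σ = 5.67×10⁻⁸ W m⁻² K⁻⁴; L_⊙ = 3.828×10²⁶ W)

L = 8.70 × 3.828×10²⁶ = 3.33×10²⁷ W.
Flux: S = L/(4πd²) = 3.33×10²⁷/(4π×(1.47×10¹¹)²) = 1.23×10⁴ W m⁻².
With no redistribution each surface element balances locally: S(1−A) = σT⁴.
T = [1.23×10⁴ × 0.42 / 5.67×10⁻⁸]^(1/4) = (9.08×10¹⁰)^(1/4) = 549 K.

T_ss ≈ 549 K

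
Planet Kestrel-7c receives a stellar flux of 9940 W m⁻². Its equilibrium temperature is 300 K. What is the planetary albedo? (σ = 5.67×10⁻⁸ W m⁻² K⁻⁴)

A ≈ 0.82

From T_eq⁴ = S(1−A)/(4σ): 1−A = 4σT_eq⁴/S.
1−A = 4 × 5.67×10⁻⁸ × (300)⁴ / 9940 = 0.185.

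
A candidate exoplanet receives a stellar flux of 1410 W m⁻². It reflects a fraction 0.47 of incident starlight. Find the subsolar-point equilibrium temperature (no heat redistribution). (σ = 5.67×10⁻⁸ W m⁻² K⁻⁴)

At the subsolar point the surface absorbs S(1−A) and emits σT⁴ per unit area — no factor of 4, since only the local patch is in balance.
T = [1410 × 0.53 / 5.67×10⁻⁸]^(1/4) = (1.32×10¹⁰)^(1/4) = 339 K.

T_ss ≈ 339 K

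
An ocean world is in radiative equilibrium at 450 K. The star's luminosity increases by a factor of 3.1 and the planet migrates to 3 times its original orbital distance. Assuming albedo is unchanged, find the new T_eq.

T_eq ∝ L^(1/4) · d^(−1/2).
T′ = 450 × 3.1^(1/4) / 3^(1/2) = 345 K.

T_eq ≈ 345 K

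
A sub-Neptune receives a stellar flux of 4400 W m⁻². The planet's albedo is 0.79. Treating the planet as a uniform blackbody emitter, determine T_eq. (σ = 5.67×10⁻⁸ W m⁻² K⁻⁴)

T_eq ≈ 253 K

Energy balance: absorbed = emitted ⇒ πR²·S(1−A) = 4πR²·σT_eq⁴, so T_eq⁴ = S(1−A)/(4σ).
T_eq = [4400 × 0.21 / (4 × 5.67×10⁻⁸)]^(1/4) = (4.07×10⁹)^(1/4) = 253 K.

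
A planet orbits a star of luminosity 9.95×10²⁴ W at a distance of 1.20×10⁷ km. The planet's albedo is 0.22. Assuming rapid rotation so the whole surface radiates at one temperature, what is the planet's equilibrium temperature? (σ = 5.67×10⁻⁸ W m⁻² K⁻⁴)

d = 1.20×10⁷ km = 1.20×10¹⁰ m.
Flux: S = L/(4πd²) = 9.95×10²⁴/(4π×(1.20×10¹⁰)²) = 5500 W m⁻².
Energy balance: absorbed = emitted ⇒ πR²·S(1−A) = 4πR²·σT_eq⁴, so T_eq⁴ = S(1−A)/(4σ).
T_eq = [5500 × 0.78 / (4 × 5.67×10⁻⁸)]^(1/4) = (1.89×10¹⁰)^(1/4) = 371 K.

T_eq ≈ 371 K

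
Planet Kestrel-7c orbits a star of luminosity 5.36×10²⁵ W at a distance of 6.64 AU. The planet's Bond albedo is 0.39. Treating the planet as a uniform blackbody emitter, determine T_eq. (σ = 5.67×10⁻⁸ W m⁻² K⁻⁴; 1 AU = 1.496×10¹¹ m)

T_eq ≈ 58.4 K

d = 6.64 AU = 9.93×10¹¹ m.
Flux: S = L/(4πd²) = 5.36×10²⁵/(4π×(9.93×10¹¹)²) = 4.32 W m⁻².
Energy balance: absorbed = emitted ⇒ πR²·S(1−A) = 4πR²·σT_eq⁴, so T_eq⁴ = S(1−A)/(4σ).
T_eq = [4.32 × 0.61 / (4 × 5.67×10⁻⁸)]^(1/4) = (1.16×10⁷)^(1/4) = 58.4 K.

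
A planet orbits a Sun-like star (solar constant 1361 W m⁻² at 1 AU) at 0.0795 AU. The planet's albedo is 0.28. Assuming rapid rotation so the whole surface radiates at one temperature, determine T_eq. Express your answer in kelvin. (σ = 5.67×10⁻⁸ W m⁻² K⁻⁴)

Flux at 0.0795 AU: S = 1361/0.0795² = 2.15×10⁵ W m⁻².
Energy balance: absorbed = emitted ⇒ πR²·S(1−A) = 4πR²·σT_eq⁴, so T_eq⁴ = S(1−A)/(4σ).
T_eq = [2.15×10⁵ × 0.72 / (4 × 5.67×10⁻⁸)]^(1/4) = (6.84×10¹¹)^(1/4) = 909 K.

T_eq ≈ 909 K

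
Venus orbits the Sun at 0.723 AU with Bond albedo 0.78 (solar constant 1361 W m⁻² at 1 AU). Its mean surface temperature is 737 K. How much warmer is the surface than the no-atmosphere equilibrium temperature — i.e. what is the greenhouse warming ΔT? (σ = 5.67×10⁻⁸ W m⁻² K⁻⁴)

ΔT ≈ 512.8 K

S = 1361/0.723² = 2604 W m⁻².
T_eq = [S(1−A)/(4σ)]^(1/4) = [2604×0.22/(4×5.67×10⁻⁸)]^(1/4) = 224.2 K.
ΔT = T_surf − T_eq = 737 − 224.2.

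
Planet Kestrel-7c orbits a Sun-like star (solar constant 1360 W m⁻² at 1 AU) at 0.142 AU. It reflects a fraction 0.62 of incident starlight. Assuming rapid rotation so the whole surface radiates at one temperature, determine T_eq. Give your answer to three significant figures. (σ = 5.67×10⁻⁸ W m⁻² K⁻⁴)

T_eq ≈ 580 K

Flux at 0.142 AU: S = 1360/0.142² = 6.74×10⁴ W m⁻².
Energy balance: absorbed = emitted ⇒ πR²·S(1−A) = 4πR²·σT_eq⁴, so T_eq⁴ = S(1−A)/(4σ).
T_eq = [6.74×10⁴ × 0.38 / (4 × 5.67×10⁻⁸)]^(1/4) = (1.13×10¹¹)^(1/4) = 580 K.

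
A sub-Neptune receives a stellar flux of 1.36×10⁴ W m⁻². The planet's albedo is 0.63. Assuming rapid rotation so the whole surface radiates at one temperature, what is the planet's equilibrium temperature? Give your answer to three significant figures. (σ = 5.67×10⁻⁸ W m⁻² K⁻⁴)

T_eq ≈ 386 K

Energy balance: absorbed = emitted ⇒ πR²·S(1−A) = 4πR²·σT_eq⁴, so T_eq⁴ = S(1−A)/(4σ).
T_eq = [1.36×10⁴ × 0.37 / (4 × 5.67×10⁻⁸)]^(1/4) = (2.22×10¹⁰)^(1/4) = 386 K.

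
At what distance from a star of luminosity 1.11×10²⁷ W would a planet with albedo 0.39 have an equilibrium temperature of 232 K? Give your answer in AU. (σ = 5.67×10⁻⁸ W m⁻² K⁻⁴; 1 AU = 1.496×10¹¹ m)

d ≈ 1.91 AU

From T_eq⁴ = L(1−A)/(16πσd²): d = √[L(1−A)/(16πσT_eq⁴)].
d = √[1.11×10²⁷ × 0.61 / (16π × 5.67×10⁻⁸ × (232)⁴)] = 2.86×10¹¹ m = 1.91 AU.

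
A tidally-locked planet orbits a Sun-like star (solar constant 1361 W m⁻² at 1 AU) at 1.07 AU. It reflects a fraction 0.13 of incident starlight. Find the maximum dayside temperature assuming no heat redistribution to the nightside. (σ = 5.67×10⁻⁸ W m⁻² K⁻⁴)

T_ss ≈ 367 K

Flux at 1.07 AU: S = 1361/1.07² = 1190 W m⁻².
With no redistribution each surface element balances locally: S(1−A) = σT⁴.
T = [1190 × 0.87 / 5.67×10⁻⁸]^(1/4) = (1.82×10¹⁰)^(1/4) = 367 K.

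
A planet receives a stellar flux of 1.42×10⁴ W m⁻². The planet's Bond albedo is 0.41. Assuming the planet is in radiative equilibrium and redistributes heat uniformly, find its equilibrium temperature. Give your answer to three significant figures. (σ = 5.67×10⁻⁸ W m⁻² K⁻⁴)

T_eq ≈ 438 K

Energy balance: absorbed = emitted ⇒ πR²·S(1−A) = 4πR²·σT_eq⁴, so T_eq⁴ = S(1−A)/(4σ).
T_eq = [1.42×10⁴ × 0.59 / (4 × 5.67×10⁻⁸)]^(1/4) = (3.69×10¹⁰)^(1/4) = 438 K.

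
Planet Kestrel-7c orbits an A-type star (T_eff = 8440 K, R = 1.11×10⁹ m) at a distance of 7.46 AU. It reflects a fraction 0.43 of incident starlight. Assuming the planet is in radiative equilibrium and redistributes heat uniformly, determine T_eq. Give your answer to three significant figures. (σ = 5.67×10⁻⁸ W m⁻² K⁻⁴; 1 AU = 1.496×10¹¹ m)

T_eq ≈ 164 K

d = 7.46 AU = 1.12×10¹² m.
L = 4πR_⋆²σT_⋆⁴ = 4π(1.11×10⁹)² × 5.67×10⁻⁸ × (8440)⁴ = 4.45×10²⁷ W.
S = L/(4πd²) = 285 W m⁻².
Energy balance: absorbed = emitted ⇒ πR²·S(1−A) = 4πR²·σT_eq⁴, so T_eq⁴ = S(1−A)/(4σ).
T_eq = [285 × 0.57 / (4 × 5.67×10⁻⁸)]^(1/4) = (7.15×10⁸)^(1/4) = 164 K.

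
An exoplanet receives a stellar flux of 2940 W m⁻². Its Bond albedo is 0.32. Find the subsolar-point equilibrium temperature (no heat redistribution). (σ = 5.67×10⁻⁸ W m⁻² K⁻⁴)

At the subsolar point the surface absorbs S(1−A) and emits σT⁴ per unit area — no factor of 4, since only the local patch is in balance.
T = [2940 × 0.68 / 5.67×10⁻⁸]^(1/4) = (3.53×10¹⁰)^(1/4) = 433 K.

T_ss ≈ 433 K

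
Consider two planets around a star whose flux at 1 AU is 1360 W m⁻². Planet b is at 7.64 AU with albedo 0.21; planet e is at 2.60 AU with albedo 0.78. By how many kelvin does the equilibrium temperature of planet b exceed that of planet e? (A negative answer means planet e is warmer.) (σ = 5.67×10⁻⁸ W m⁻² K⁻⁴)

ΔT ≈ -23.3 K

T_eq = [S₀(1−A)/(4σd²)]^(1/4), so T ∝ (1−A)^(1/4) / √d.
T₁ = [1360×0.79/(4×5.67×10⁻⁸×7.64²)]^(1/4) = 94.91 K.
T₂ = [1360×0.22/(4×5.67×10⁻⁸×2.60²)]^(1/4) = 118.19 K.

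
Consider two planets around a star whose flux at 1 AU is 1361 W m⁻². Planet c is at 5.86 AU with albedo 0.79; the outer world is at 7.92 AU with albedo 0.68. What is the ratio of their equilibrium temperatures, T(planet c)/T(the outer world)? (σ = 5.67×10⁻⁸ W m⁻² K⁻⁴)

T₁/T₂ ≈ 1.046

T_eq = [S₀(1−A)/(4σd²)]^(1/4), so T ∝ (1−A)^(1/4) / √d.
T₁ = [1361×0.21/(4×5.67×10⁻⁸×5.86²)]^(1/4) = 77.83 K.
T₂ = [1361×0.32/(4×5.67×10⁻⁸×7.92²)]^(1/4) = 74.38 K.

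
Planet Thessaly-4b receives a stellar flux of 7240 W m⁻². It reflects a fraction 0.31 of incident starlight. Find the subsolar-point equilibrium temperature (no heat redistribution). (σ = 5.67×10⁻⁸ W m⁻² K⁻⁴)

T_ss ≈ 545 K

At the subsolar point the surface absorbs S(1−A) and emits σT⁴ per unit area — no factor of 4, since only the local patch is in balance.
T = [7240 × 0.69 / 5.67×10⁻⁸]^(1/4) = (8.81×10¹⁰)^(1/4) = 545 K.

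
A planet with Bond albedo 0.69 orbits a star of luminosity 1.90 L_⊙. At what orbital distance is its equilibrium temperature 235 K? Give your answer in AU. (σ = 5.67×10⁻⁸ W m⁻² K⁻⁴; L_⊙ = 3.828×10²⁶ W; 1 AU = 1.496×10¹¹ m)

d ≈ 1.08 AU

L = 1.90 × 3.828×10²⁶ = 7.27×10²⁶ W.
From T_eq⁴ = L(1−A)/(16πσd²): d = √[L(1−A)/(16πσT_eq⁴)].
d = √[7.27×10²⁶ × 0.31 / (16π × 5.67×10⁻⁸ × (235)⁴)] = 1.61×10¹¹ m = 1.08 AU.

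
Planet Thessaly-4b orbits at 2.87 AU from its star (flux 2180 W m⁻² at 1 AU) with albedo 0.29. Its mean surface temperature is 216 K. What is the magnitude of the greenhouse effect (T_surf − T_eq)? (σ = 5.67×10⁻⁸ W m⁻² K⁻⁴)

S = 2180/2.87² = 264.7 W m⁻².
T_eq = [S(1−A)/(4σ)]^(1/4) = [264.7×0.71/(4×5.67×10⁻⁸)]^(1/4) = 169.7 K.
ΔT = T_surf − T_eq = 216 − 169.7.

ΔT ≈ 46.3 K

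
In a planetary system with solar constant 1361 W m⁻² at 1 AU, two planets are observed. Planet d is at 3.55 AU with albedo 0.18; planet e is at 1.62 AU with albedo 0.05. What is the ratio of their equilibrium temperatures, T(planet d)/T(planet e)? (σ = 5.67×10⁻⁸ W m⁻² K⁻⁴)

T_eq = [S₀(1−A)/(4σd²)]^(1/4), so T ∝ (1−A)^(1/4) / √d.
T₁ = [1361×0.82/(4×5.67×10⁻⁸×3.55²)]^(1/4) = 140.57 K.
T₂ = [1361×0.95/(4×5.67×10⁻⁸×1.62²)]^(1/4) = 215.89 K.

T₁/T₂ ≈ 0.651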